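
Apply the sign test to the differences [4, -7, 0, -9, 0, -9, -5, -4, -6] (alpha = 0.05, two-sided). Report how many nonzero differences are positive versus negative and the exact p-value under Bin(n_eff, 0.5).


Step 1: Discard zero differences. Original n = 9; n_eff = number of nonzero differences = 7.
Nonzero differences (with sign): +4, -7, -9, -9, -5, -4, -6
Step 2: Count signs: positive = 1, negative = 6.
Step 3: Under H0: P(positive) = 0.5, so the number of positives S ~ Bin(7, 0.5).
Step 4: Two-sided exact p-value = sum of Bin(7,0.5) probabilities at or below the observed probability = 0.125000.
Step 5: alpha = 0.05. fail to reject H0.

n_eff = 7, pos = 1, neg = 6, p = 0.125000, fail to reject H0.


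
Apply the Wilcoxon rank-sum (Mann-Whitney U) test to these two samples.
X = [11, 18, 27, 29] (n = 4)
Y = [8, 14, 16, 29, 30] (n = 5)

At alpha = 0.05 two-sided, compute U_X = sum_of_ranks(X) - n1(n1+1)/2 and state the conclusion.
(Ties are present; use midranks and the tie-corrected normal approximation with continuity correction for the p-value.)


Step 1: Combine and sort all 9 observations; assign midranks.
sorted (value, group): (8,Y), (11,X), (14,Y), (16,Y), (18,X), (27,X), (29,X), (29,Y), (30,Y)
ranks: 8->1, 11->2, 14->3, 16->4, 18->5, 27->6, 29->7.5, 29->7.5, 30->9
Step 2: Rank sum for X: R1 = 2 + 5 + 6 + 7.5 = 20.5.
Step 3: U_X = R1 - n1(n1+1)/2 = 20.5 - 4*5/2 = 20.5 - 10 = 10.5.
       U_Y = n1*n2 - U_X = 20 - 10.5 = 9.5.
Step 4: Ties are present, so use the tie-corrected normal approximation (with continuity correction) for the p-value.
Step 5: p-value = 1.000000; compare to alpha = 0.05. fail to reject H0.

U_X = 10.5, p = 1.000000, fail to reject H0 at alpha = 0.05.


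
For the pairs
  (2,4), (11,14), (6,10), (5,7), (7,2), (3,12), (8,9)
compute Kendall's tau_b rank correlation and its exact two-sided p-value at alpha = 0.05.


Step 1: Enumerate the 21 unordered pairs (i,j) with i<j and classify each by sign(x_j-x_i) * sign(y_j-y_i).
  (1,2):dx=+9,dy=+10->C; (1,3):dx=+4,dy=+6->C; (1,4):dx=+3,dy=+3->C; (1,5):dx=+5,dy=-2->D
  (1,6):dx=+1,dy=+8->C; (1,7):dx=+6,dy=+5->C; (2,3):dx=-5,dy=-4->C; (2,4):dx=-6,dy=-7->C
  (2,5):dx=-4,dy=-12->C; (2,6):dx=-8,dy=-2->C; (2,7):dx=-3,dy=-5->C; (3,4):dx=-1,dy=-3->C
  (3,5):dx=+1,dy=-8->D; (3,6):dx=-3,dy=+2->D; (3,7):dx=+2,dy=-1->D; (4,5):dx=+2,dy=-5->D
  (4,6):dx=-2,dy=+5->D; (4,7):dx=+3,dy=+2->C; (5,6):dx=-4,dy=+10->D; (5,7):dx=+1,dy=+7->C
  (6,7):dx=+5,dy=-3->D
Step 2: C = 13, D = 8, total pairs = 21.
Step 3: tau = (C - D)/(n(n-1)/2) = (13 - 8)/21 = 0.238095.
Step 4: Exact two-sided p-value (enumerate n! = 5040 permutations of y under H0): p = 0.561905.
Step 5: alpha = 0.05. fail to reject H0.

tau_b = 0.2381 (C=13, D=8), p = 0.561905, fail to reject H0.


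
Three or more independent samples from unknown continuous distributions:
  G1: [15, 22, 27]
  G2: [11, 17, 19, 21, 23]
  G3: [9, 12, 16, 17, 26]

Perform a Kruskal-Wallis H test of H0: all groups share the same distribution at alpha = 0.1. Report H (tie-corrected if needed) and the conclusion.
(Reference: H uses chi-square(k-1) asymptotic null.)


Step 1: Combine all N = 13 observations and assign midranks.
sorted (value, group, rank): (9,G3,1), (11,G2,2), (12,G3,3), (15,G1,4), (16,G3,5), (17,G2,6.5), (17,G3,6.5), (19,G2,8), (21,G2,9), (22,G1,10), (23,G2,11), (26,G3,12), (27,G1,13)
Step 2: Sum ranks within each group.
R_1 = 27 (n_1 = 3)
R_2 = 36.5 (n_2 = 5)
R_3 = 27.5 (n_3 = 5)
Step 3: H = 12/(N(N+1)) * sum(R_i^2/n_i) - 3(N+1)
     = 12/(13*14) * (27^2/3 + 36.5^2/5 + 27.5^2/5) - 3*14
     = 0.065934 * 660.7 - 42
     = 1.562637.
Step 4: Ties present; correction factor C = 1 - 6/(13^3 - 13) = 0.997253. Corrected H = 1.562637 / 0.997253 = 1.566942.
Step 5: Under H0, H ~ chi^2(2); p-value = 0.456818.
Step 6: alpha = 0.1. fail to reject H0.

H = 1.5669, df = 2, p = 0.456818, fail to reject H0.


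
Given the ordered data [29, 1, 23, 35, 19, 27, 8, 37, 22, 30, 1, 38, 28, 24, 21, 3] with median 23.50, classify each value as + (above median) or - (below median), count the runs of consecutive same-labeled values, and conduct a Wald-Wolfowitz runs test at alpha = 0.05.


Step 1: Compute median = 23.50; label A = above, B = below.
Labels in order: ABBABABABABAAABB  (n_A = 8, n_B = 8)
Step 2: Count runs R = 12.
Step 3: Under H0 (random ordering), E[R] = 2*n_A*n_B/(n_A+n_B) + 1 = 2*8*8/16 + 1 = 9.0000.
        Var[R] = 2*n_A*n_B*(2*n_A*n_B - n_A - n_B) / ((n_A+n_B)^2 * (n_A+n_B-1)) = 14336/3840 = 3.7333.
        SD[R] = 1.9322.
Step 4: Continuity-corrected z = (R - 0.5 - E[R]) / SD[R] = (12 - 0.5 - 9.0000) / 1.9322 = 1.2939.
Step 5: Two-sided p-value via normal approximation = 2*(1 - Phi(|z|)) = 0.195709.
Step 6: alpha = 0.05. fail to reject H0.

R = 12, z = 1.2939, p = 0.195709, fail to reject H0.


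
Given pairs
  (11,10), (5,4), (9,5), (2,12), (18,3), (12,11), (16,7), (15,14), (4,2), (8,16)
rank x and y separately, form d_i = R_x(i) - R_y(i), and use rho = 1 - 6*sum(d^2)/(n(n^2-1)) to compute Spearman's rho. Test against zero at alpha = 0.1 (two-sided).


Step 1: Rank x and y separately (midranks; no ties here).
rank(x): 11->6, 5->3, 9->5, 2->1, 18->10, 12->7, 16->9, 15->8, 4->2, 8->4
rank(y): 10->6, 4->3, 5->4, 12->8, 3->2, 11->7, 7->5, 14->9, 2->1, 16->10
Step 2: d_i = R_x(i) - R_y(i); compute d_i^2.
  (6-6)^2=0, (3-3)^2=0, (5-4)^2=1, (1-8)^2=49, (10-2)^2=64, (7-7)^2=0, (9-5)^2=16, (8-9)^2=1, (2-1)^2=1, (4-10)^2=36
sum(d^2) = 168.
Step 3: rho = 1 - 6*168 / (10*(10^2 - 1)) = 1 - 1008/990 = -0.018182.
Step 4: Under H0, t = rho * sqrt((n-2)/(1-rho^2)) = -0.0514 ~ t(8).
Step 5: Two-sided p-value from the t-distribution with 8 df = 0.960240.
Step 6: alpha = 0.1. fail to reject H0.

rho = -0.0182, p = 0.960240, fail to reject H0 at alpha = 0.1.


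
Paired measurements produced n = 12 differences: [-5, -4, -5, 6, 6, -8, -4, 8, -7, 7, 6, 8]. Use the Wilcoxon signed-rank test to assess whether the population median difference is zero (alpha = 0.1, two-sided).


Step 1: Drop any zero differences (none here) and take |d_i|.
|d| = [5, 4, 5, 6, 6, 8, 4, 8, 7, 7, 6, 8]
Step 2: Midrank |d_i| (ties get averaged ranks).
ranks: |5|->3.5, |4|->1.5, |5|->3.5, |6|->6, |6|->6, |8|->11, |4|->1.5, |8|->11, |7|->8.5, |7|->8.5, |6|->6, |8|->11
Step 3: Attach original signs; sum ranks with positive sign and with negative sign.
W+ = 6 + 6 + 11 + 8.5 + 6 + 11 = 48.5
W- = 3.5 + 1.5 + 3.5 + 11 + 1.5 + 8.5 = 29.5
(Check: W+ + W- = 78 should equal n(n+1)/2 = 78.)
Step 4: Test statistic W = min(W+, W-) = 29.5.
Step 5: Ties in |d|, so use the tie-corrected normal approximation.
        E[W] = n(n+1)/4 = 12*13/4 = 39.
        Tie groups: |d|=4 (t=2), |d|=5 (t=2), |d|=6 (t=3), |d|=7 (t=2), |d|=8 (t=3); sum(t^3 - t) = 66.
        Var[W] = n(n+1)(2n+1)/24 - sum(t^3-t)/48 = 3900/24 - 66/48 = 161.125.
        z = (W - E[W]) / sqrt(Var[W]) = (29.5 - 39) / 12.6935 = -0.7484.
        Two-sided p = 2*Phi(z) = 0.454210.
Step 6: alpha = 0.1. fail to reject H0.

W+ = 48.5, W- = 29.5, W = min = 29.5, p = 0.454210, fail to reject H0.


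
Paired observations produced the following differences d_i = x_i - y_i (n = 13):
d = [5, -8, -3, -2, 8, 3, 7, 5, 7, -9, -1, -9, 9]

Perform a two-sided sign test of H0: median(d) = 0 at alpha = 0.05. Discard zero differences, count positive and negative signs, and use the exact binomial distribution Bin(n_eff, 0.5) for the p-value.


Step 1: Discard zero differences. Original n = 13; n_eff = number of nonzero differences = 13.
Nonzero differences (with sign): +5, -8, -3, -2, +8, +3, +7, +5, +7, -9, -1, -9, +9
Step 2: Count signs: positive = 7, negative = 6.
Step 3: Under H0: P(positive) = 0.5, so the number of positives S ~ Bin(13, 0.5).
Step 4: Two-sided exact p-value = sum of Bin(13,0.5) probabilities at or below the observed probability = 1.000000.
Step 5: alpha = 0.05. fail to reject H0.

n_eff = 13, pos = 7, neg = 6, p = 1.000000, fail to reject H0.


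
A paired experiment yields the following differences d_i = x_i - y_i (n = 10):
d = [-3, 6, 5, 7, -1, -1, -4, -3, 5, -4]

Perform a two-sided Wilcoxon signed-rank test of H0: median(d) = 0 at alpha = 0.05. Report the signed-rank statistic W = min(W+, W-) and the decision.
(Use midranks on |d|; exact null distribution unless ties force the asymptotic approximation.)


Step 1: Drop any zero differences (none here) and take |d_i|.
|d| = [3, 6, 5, 7, 1, 1, 4, 3, 5, 4]
Step 2: Midrank |d_i| (ties get averaged ranks).
ranks: |3|->3.5, |6|->9, |5|->7.5, |7|->10, |1|->1.5, |1|->1.5, |4|->5.5, |3|->3.5, |5|->7.5, |4|->5.5
Step 3: Attach original signs; sum ranks with positive sign and with negative sign.
W+ = 9 + 7.5 + 10 + 7.5 = 34
W- = 3.5 + 1.5 + 1.5 + 5.5 + 3.5 + 5.5 = 21
(Check: W+ + W- = 55 should equal n(n+1)/2 = 55.)
Step 4: Test statistic W = min(W+, W-) = 21.
Step 5: Ties in |d|, so use the tie-corrected normal approximation.
        E[W] = n(n+1)/4 = 10*11/4 = 27.5.
        Tie groups: |d|=1 (t=2), |d|=3 (t=2), |d|=4 (t=2), |d|=5 (t=2); sum(t^3 - t) = 24.
        Var[W] = n(n+1)(2n+1)/24 - sum(t^3-t)/48 = 2310/24 - 24/48 = 95.75.
        z = (W - E[W]) / sqrt(Var[W]) = (21 - 27.5) / 9.7852 = -0.6643.
        Two-sided p = 2*Phi(z) = 0.506518.
Step 6: alpha = 0.05. fail to reject H0.

W+ = 34, W- = 21, W = min = 21, p = 0.506518, fail to reject H0.


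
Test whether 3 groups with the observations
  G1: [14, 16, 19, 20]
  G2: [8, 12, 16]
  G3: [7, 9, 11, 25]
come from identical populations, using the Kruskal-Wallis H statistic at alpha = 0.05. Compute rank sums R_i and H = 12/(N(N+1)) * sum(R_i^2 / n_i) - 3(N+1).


Step 1: Combine all N = 11 observations and assign midranks.
sorted (value, group, rank): (7,G3,1), (8,G2,2), (9,G3,3), (11,G3,4), (12,G2,5), (14,G1,6), (16,G1,7.5), (16,G2,7.5), (19,G1,9), (20,G1,10), (25,G3,11)
Step 2: Sum ranks within each group.
R_1 = 32.5 (n_1 = 4)
R_2 = 14.5 (n_2 = 3)
R_3 = 19 (n_3 = 4)
Step 3: H = 12/(N(N+1)) * sum(R_i^2/n_i) - 3(N+1)
     = 12/(11*12) * (32.5^2/4 + 14.5^2/3 + 19^2/4) - 3*12
     = 0.090909 * 424.396 - 36
     = 2.581439.
Step 4: Ties present; correction factor C = 1 - 6/(11^3 - 11) = 0.995455. Corrected H = 2.581439 / 0.995455 = 2.593227.
Step 5: Under H0, H ~ chi^2(2); p-value = 0.273456.
Step 6: alpha = 0.05. fail to reject H0.

H = 2.5932, df = 2, p = 0.273456, fail to reject H0.


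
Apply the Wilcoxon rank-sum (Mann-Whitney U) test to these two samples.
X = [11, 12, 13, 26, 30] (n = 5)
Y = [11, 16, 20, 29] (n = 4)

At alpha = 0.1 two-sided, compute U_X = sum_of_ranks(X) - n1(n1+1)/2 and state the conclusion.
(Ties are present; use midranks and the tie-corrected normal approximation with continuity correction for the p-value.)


Step 1: Combine and sort all 9 observations; assign midranks.
sorted (value, group): (11,X), (11,Y), (12,X), (13,X), (16,Y), (20,Y), (26,X), (29,Y), (30,X)
ranks: 11->1.5, 11->1.5, 12->3, 13->4, 16->5, 20->6, 26->7, 29->8, 30->9
Step 2: Rank sum for X: R1 = 1.5 + 3 + 4 + 7 + 9 = 24.5.
Step 3: U_X = R1 - n1(n1+1)/2 = 24.5 - 5*6/2 = 24.5 - 15 = 9.5.
       U_Y = n1*n2 - U_X = 20 - 9.5 = 10.5.
Step 4: Ties are present, so use the tie-corrected normal approximation (with continuity correction) for the p-value.
Step 5: p-value = 1.000000; compare to alpha = 0.1. fail to reject H0.

U_X = 9.5, p = 1.000000, fail to reject H0 at alpha = 0.1.


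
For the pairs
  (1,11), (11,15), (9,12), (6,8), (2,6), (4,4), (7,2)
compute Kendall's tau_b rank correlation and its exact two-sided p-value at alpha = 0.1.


Step 1: Enumerate the 21 unordered pairs (i,j) with i<j and classify each by sign(x_j-x_i) * sign(y_j-y_i).
  (1,2):dx=+10,dy=+4->C; (1,3):dx=+8,dy=+1->C; (1,4):dx=+5,dy=-3->D; (1,5):dx=+1,dy=-5->D
  (1,6):dx=+3,dy=-7->D; (1,7):dx=+6,dy=-9->D; (2,3):dx=-2,dy=-3->C; (2,4):dx=-5,dy=-7->C
  (2,5):dx=-9,dy=-9->C; (2,6):dx=-7,dy=-11->C; (2,7):dx=-4,dy=-13->C; (3,4):dx=-3,dy=-4->C
  (3,5):dx=-7,dy=-6->C; (3,6):dx=-5,dy=-8->C; (3,7):dx=-2,dy=-10->C; (4,5):dx=-4,dy=-2->C
  (4,6):dx=-2,dy=-4->C; (4,7):dx=+1,dy=-6->D; (5,6):dx=+2,dy=-2->D; (5,7):dx=+5,dy=-4->D
  (6,7):dx=+3,dy=-2->D
Step 2: C = 13, D = 8, total pairs = 21.
Step 3: tau = (C - D)/(n(n-1)/2) = (13 - 8)/21 = 0.238095.
Step 4: Exact two-sided p-value (enumerate n! = 5040 permutations of y under H0): p = 0.561905.
Step 5: alpha = 0.1. fail to reject H0.

tau_b = 0.2381 (C=13, D=8), p = 0.561905, fail to reject H0.


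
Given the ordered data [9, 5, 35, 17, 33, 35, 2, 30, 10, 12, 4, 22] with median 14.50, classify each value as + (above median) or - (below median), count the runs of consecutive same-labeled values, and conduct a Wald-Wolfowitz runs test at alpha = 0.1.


Step 1: Compute median = 14.50; label A = above, B = below.
Labels in order: BBAAAABABBBA  (n_A = 6, n_B = 6)
Step 2: Count runs R = 6.
Step 3: Under H0 (random ordering), E[R] = 2*n_A*n_B/(n_A+n_B) + 1 = 2*6*6/12 + 1 = 7.0000.
        Var[R] = 2*n_A*n_B*(2*n_A*n_B - n_A - n_B) / ((n_A+n_B)^2 * (n_A+n_B-1)) = 4320/1584 = 2.7273.
        SD[R] = 1.6514.
Step 4: Continuity-corrected z = (R + 0.5 - E[R]) / SD[R] = (6 + 0.5 - 7.0000) / 1.6514 = -0.3028.
Step 5: Two-sided p-value via normal approximation = 2*(1 - Phi(|z|)) = 0.762069.
Step 6: alpha = 0.1. fail to reject H0.

R = 6, z = -0.3028, p = 0.762069, fail to reject H0.


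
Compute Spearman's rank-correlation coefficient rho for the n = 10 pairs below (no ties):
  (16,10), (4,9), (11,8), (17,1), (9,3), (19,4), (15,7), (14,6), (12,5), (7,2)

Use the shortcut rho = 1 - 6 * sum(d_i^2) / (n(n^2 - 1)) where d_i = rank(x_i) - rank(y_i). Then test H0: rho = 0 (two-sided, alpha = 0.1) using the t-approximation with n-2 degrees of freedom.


Step 1: Rank x and y separately (midranks; no ties here).
rank(x): 16->8, 4->1, 11->4, 17->9, 9->3, 19->10, 15->7, 14->6, 12->5, 7->2
rank(y): 10->10, 9->9, 8->8, 1->1, 3->3, 4->4, 7->7, 6->6, 5->5, 2->2
Step 2: d_i = R_x(i) - R_y(i); compute d_i^2.
  (8-10)^2=4, (1-9)^2=64, (4-8)^2=16, (9-1)^2=64, (3-3)^2=0, (10-4)^2=36, (7-7)^2=0, (6-6)^2=0, (5-5)^2=0, (2-2)^2=0
sum(d^2) = 184.
Step 3: rho = 1 - 6*184 / (10*(10^2 - 1)) = 1 - 1104/990 = -0.115152.
Step 4: Under H0, t = rho * sqrt((n-2)/(1-rho^2)) = -0.3279 ~ t(8).
Step 5: Two-sided p-value from the t-distribution with 8 df = 0.751420.
Step 6: alpha = 0.1. fail to reject H0.

rho = -0.1152, p = 0.751420, fail to reject H0 at alpha = 0.1.


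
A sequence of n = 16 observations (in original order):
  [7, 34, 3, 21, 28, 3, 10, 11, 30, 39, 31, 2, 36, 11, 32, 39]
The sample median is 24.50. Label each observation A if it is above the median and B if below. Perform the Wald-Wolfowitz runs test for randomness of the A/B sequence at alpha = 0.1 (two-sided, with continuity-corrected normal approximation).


Step 1: Compute median = 24.50; label A = above, B = below.
Labels in order: BABBABBBAAABABAA  (n_A = 8, n_B = 8)
Step 2: Count runs R = 10.
Step 3: Under H0 (random ordering), E[R] = 2*n_A*n_B/(n_A+n_B) + 1 = 2*8*8/16 + 1 = 9.0000.
        Var[R] = 2*n_A*n_B*(2*n_A*n_B - n_A - n_B) / ((n_A+n_B)^2 * (n_A+n_B-1)) = 14336/3840 = 3.7333.
        SD[R] = 1.9322.
Step 4: Continuity-corrected z = (R - 0.5 - E[R]) / SD[R] = (10 - 0.5 - 9.0000) / 1.9322 = 0.2588.
Step 5: Two-sided p-value via normal approximation = 2*(1 - Phi(|z|)) = 0.795809.
Step 6: alpha = 0.1. fail to reject H0.

R = 10, z = 0.2588, p = 0.795809, fail to reject H0.


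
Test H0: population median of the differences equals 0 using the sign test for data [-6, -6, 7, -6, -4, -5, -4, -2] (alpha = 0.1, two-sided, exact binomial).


Step 1: Discard zero differences. Original n = 8; n_eff = number of nonzero differences = 8.
Nonzero differences (with sign): -6, -6, +7, -6, -4, -5, -4, -2
Step 2: Count signs: positive = 1, negative = 7.
Step 3: Under H0: P(positive) = 0.5, so the number of positives S ~ Bin(8, 0.5).
Step 4: Two-sided exact p-value = sum of Bin(8,0.5) probabilities at or below the observed probability = 0.070312.
Step 5: alpha = 0.1. reject H0.

n_eff = 8, pos = 1, neg = 7, p = 0.070312, reject H0.


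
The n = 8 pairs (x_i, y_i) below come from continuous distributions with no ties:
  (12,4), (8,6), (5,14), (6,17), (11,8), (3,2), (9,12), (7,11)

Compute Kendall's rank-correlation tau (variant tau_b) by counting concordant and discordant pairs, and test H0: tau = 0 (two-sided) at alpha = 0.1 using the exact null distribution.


Step 1: Enumerate the 28 unordered pairs (i,j) with i<j and classify each by sign(x_j-x_i) * sign(y_j-y_i).
  (1,2):dx=-4,dy=+2->D; (1,3):dx=-7,dy=+10->D; (1,4):dx=-6,dy=+13->D; (1,5):dx=-1,dy=+4->D
  (1,6):dx=-9,dy=-2->C; (1,7):dx=-3,dy=+8->D; (1,8):dx=-5,dy=+7->D; (2,3):dx=-3,dy=+8->D
  (2,4):dx=-2,dy=+11->D; (2,5):dx=+3,dy=+2->C; (2,6):dx=-5,dy=-4->C; (2,7):dx=+1,dy=+6->C
  (2,8):dx=-1,dy=+5->D; (3,4):dx=+1,dy=+3->C; (3,5):dx=+6,dy=-6->D; (3,6):dx=-2,dy=-12->C
  (3,7):dx=+4,dy=-2->D; (3,8):dx=+2,dy=-3->D; (4,5):dx=+5,dy=-9->D; (4,6):dx=-3,dy=-15->C
  (4,7):dx=+3,dy=-5->D; (4,8):dx=+1,dy=-6->D; (5,6):dx=-8,dy=-6->C; (5,7):dx=-2,dy=+4->D
  (5,8):dx=-4,dy=+3->D; (6,7):dx=+6,dy=+10->C; (6,8):dx=+4,dy=+9->C; (7,8):dx=-2,dy=-1->C
Step 2: C = 11, D = 17, total pairs = 28.
Step 3: tau = (C - D)/(n(n-1)/2) = (11 - 17)/28 = -0.214286.
Step 4: Exact two-sided p-value (enumerate n! = 40320 permutations of y under H0): p = 0.548413.
Step 5: alpha = 0.1. fail to reject H0.

tau_b = -0.2143 (C=11, D=17), p = 0.548413, fail to reject H0.


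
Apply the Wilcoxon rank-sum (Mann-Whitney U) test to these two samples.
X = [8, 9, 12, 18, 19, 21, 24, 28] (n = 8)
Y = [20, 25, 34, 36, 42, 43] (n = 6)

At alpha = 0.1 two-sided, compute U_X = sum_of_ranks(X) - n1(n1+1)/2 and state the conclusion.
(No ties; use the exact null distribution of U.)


Step 1: Combine and sort all 14 observations; assign midranks.
sorted (value, group): (8,X), (9,X), (12,X), (18,X), (19,X), (20,Y), (21,X), (24,X), (25,Y), (28,X), (34,Y), (36,Y), (42,Y), (43,Y)
ranks: 8->1, 9->2, 12->3, 18->4, 19->5, 20->6, 21->7, 24->8, 25->9, 28->10, 34->11, 36->12, 42->13, 43->14
Step 2: Rank sum for X: R1 = 1 + 2 + 3 + 4 + 5 + 7 + 8 + 10 = 40.
Step 3: U_X = R1 - n1(n1+1)/2 = 40 - 8*9/2 = 40 - 36 = 4.
       U_Y = n1*n2 - U_X = 48 - 4 = 44.
Step 4: No ties, so the exact null distribution of U (based on enumerating the C(14,8) = 3003 equally likely rank assignments) gives the two-sided p-value.
Step 5: p-value = 0.007992; compare to alpha = 0.1. reject H0.

U_X = 4, p = 0.007992, reject H0 at alpha = 0.1.


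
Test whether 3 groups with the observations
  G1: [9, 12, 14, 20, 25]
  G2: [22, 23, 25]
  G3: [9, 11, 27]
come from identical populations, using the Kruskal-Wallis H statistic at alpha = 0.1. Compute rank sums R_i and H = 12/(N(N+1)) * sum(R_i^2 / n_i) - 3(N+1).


Step 1: Combine all N = 11 observations and assign midranks.
sorted (value, group, rank): (9,G1,1.5), (9,G3,1.5), (11,G3,3), (12,G1,4), (14,G1,5), (20,G1,6), (22,G2,7), (23,G2,8), (25,G1,9.5), (25,G2,9.5), (27,G3,11)
Step 2: Sum ranks within each group.
R_1 = 26 (n_1 = 5)
R_2 = 24.5 (n_2 = 3)
R_3 = 15.5 (n_3 = 3)
Step 3: H = 12/(N(N+1)) * sum(R_i^2/n_i) - 3(N+1)
     = 12/(11*12) * (26^2/5 + 24.5^2/3 + 15.5^2/3) - 3*12
     = 0.090909 * 415.367 - 36
     = 1.760606.
Step 4: Ties present; correction factor C = 1 - 12/(11^3 - 11) = 0.990909. Corrected H = 1.760606 / 0.990909 = 1.776758.
Step 5: Under H0, H ~ chi^2(2); p-value = 0.411322.
Step 6: alpha = 0.1. fail to reject H0.

H = 1.7768, df = 2, p = 0.411322, fail to reject H0.


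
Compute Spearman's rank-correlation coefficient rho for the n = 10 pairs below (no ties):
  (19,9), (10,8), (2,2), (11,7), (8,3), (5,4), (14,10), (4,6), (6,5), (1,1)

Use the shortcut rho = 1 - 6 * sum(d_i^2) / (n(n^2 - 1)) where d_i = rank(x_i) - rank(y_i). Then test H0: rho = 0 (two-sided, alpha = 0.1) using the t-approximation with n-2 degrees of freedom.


Step 1: Rank x and y separately (midranks; no ties here).
rank(x): 19->10, 10->7, 2->2, 11->8, 8->6, 5->4, 14->9, 4->3, 6->5, 1->1
rank(y): 9->9, 8->8, 2->2, 7->7, 3->3, 4->4, 10->10, 6->6, 5->5, 1->1
Step 2: d_i = R_x(i) - R_y(i); compute d_i^2.
  (10-9)^2=1, (7-8)^2=1, (2-2)^2=0, (8-7)^2=1, (6-3)^2=9, (4-4)^2=0, (9-10)^2=1, (3-6)^2=9, (5-5)^2=0, (1-1)^2=0
sum(d^2) = 22.
Step 3: rho = 1 - 6*22 / (10*(10^2 - 1)) = 1 - 132/990 = 0.866667.
Step 4: Under H0, t = rho * sqrt((n-2)/(1-rho^2)) = 4.9135 ~ t(8).
Step 5: Two-sided p-value from the t-distribution with 8 df = 0.001174.
Step 6: alpha = 0.1. reject H0.

rho = 0.8667, p = 0.001174, reject H0 at alpha = 0.1.


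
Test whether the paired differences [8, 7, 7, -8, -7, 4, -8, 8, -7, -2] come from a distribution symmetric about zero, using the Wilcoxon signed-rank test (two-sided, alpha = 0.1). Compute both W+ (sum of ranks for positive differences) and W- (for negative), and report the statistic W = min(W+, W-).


Step 1: Drop any zero differences (none here) and take |d_i|.
|d| = [8, 7, 7, 8, 7, 4, 8, 8, 7, 2]
Step 2: Midrank |d_i| (ties get averaged ranks).
ranks: |8|->8.5, |7|->4.5, |7|->4.5, |8|->8.5, |7|->4.5, |4|->2, |8|->8.5, |8|->8.5, |7|->4.5, |2|->1
Step 3: Attach original signs; sum ranks with positive sign and with negative sign.
W+ = 8.5 + 4.5 + 4.5 + 2 + 8.5 = 28
W- = 8.5 + 4.5 + 8.5 + 4.5 + 1 = 27
(Check: W+ + W- = 55 should equal n(n+1)/2 = 55.)
Step 4: Test statistic W = min(W+, W-) = 27.
Step 5: Ties in |d|, so use the tie-corrected normal approximation.
        E[W] = n(n+1)/4 = 10*11/4 = 27.5.
        Tie groups: |d|=7 (t=4), |d|=8 (t=4); sum(t^3 - t) = 120.
        Var[W] = n(n+1)(2n+1)/24 - sum(t^3-t)/48 = 2310/24 - 120/48 = 93.75.
        z = (W - E[W]) / sqrt(Var[W]) = (27 - 27.5) / 9.6825 = -0.0516.
        Two-sided p = 2*Phi(z) = 0.958816.
Step 6: alpha = 0.1. fail to reject H0.

W+ = 28, W- = 27, W = min = 27, p = 0.958816, fail to reject H0.


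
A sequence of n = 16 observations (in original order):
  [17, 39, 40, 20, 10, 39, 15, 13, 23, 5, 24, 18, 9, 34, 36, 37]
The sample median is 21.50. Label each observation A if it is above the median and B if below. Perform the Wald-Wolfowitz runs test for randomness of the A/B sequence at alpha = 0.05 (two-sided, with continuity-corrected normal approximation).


Step 1: Compute median = 21.50; label A = above, B = below.
Labels in order: BAABBABBABABBAAA  (n_A = 8, n_B = 8)
Step 2: Count runs R = 10.
Step 3: Under H0 (random ordering), E[R] = 2*n_A*n_B/(n_A+n_B) + 1 = 2*8*8/16 + 1 = 9.0000.
        Var[R] = 2*n_A*n_B*(2*n_A*n_B - n_A - n_B) / ((n_A+n_B)^2 * (n_A+n_B-1)) = 14336/3840 = 3.7333.
        SD[R] = 1.9322.
Step 4: Continuity-corrected z = (R - 0.5 - E[R]) / SD[R] = (10 - 0.5 - 9.0000) / 1.9322 = 0.2588.
Step 5: Two-sided p-value via normal approximation = 2*(1 - Phi(|z|)) = 0.795809.
Step 6: alpha = 0.05. fail to reject H0.

R = 10, z = 0.2588, p = 0.795809, fail to reject H0.


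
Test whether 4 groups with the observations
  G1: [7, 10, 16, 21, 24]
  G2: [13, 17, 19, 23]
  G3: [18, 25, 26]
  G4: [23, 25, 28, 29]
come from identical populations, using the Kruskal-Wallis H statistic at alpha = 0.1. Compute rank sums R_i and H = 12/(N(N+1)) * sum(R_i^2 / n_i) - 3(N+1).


Step 1: Combine all N = 16 observations and assign midranks.
sorted (value, group, rank): (7,G1,1), (10,G1,2), (13,G2,3), (16,G1,4), (17,G2,5), (18,G3,6), (19,G2,7), (21,G1,8), (23,G2,9.5), (23,G4,9.5), (24,G1,11), (25,G3,12.5), (25,G4,12.5), (26,G3,14), (28,G4,15), (29,G4,16)
Step 2: Sum ranks within each group.
R_1 = 26 (n_1 = 5)
R_2 = 24.5 (n_2 = 4)
R_3 = 32.5 (n_3 = 3)
R_4 = 53 (n_4 = 4)
Step 3: H = 12/(N(N+1)) * sum(R_i^2/n_i) - 3(N+1)
     = 12/(16*17) * (26^2/5 + 24.5^2/4 + 32.5^2/3 + 53^2/4) - 3*17
     = 0.044118 * 1339.6 - 51
     = 8.099816.
Step 4: Ties present; correction factor C = 1 - 12/(16^3 - 16) = 0.997059. Corrected H = 8.099816 / 0.997059 = 8.123709.
Step 5: Under H0, H ~ chi^2(3); p-value = 0.043523.
Step 6: alpha = 0.1. reject H0.

H = 8.1237, df = 3, p = 0.043523, reject H0.


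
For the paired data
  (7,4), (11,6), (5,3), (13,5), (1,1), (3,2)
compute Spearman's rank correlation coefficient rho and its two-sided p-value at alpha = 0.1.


Step 1: Rank x and y separately (midranks; no ties here).
rank(x): 7->4, 11->5, 5->3, 13->6, 1->1, 3->2
rank(y): 4->4, 6->6, 3->3, 5->5, 1->1, 2->2
Step 2: d_i = R_x(i) - R_y(i); compute d_i^2.
  (4-4)^2=0, (5-6)^2=1, (3-3)^2=0, (6-5)^2=1, (1-1)^2=0, (2-2)^2=0
sum(d^2) = 2.
Step 3: rho = 1 - 6*2 / (6*(6^2 - 1)) = 1 - 12/210 = 0.942857.
Step 4: Under H0, t = rho * sqrt((n-2)/(1-rho^2)) = 5.6595 ~ t(4).
Step 5: Two-sided p-value from the t-distribution with 4 df = 0.004805.
Step 6: alpha = 0.1. reject H0.

rho = 0.9429, p = 0.004805, reject H0 at alpha = 0.1.


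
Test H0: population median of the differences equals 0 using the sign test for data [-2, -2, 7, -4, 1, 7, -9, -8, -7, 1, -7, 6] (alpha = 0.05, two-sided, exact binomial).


Step 1: Discard zero differences. Original n = 12; n_eff = number of nonzero differences = 12.
Nonzero differences (with sign): -2, -2, +7, -4, +1, +7, -9, -8, -7, +1, -7, +6
Step 2: Count signs: positive = 5, negative = 7.
Step 3: Under H0: P(positive) = 0.5, so the number of positives S ~ Bin(12, 0.5).
Step 4: Two-sided exact p-value = sum of Bin(12,0.5) probabilities at or below the observed probability = 0.774414.
Step 5: alpha = 0.05. fail to reject H0.

n_eff = 12, pos = 5, neg = 7, p = 0.774414, fail to reject H0.


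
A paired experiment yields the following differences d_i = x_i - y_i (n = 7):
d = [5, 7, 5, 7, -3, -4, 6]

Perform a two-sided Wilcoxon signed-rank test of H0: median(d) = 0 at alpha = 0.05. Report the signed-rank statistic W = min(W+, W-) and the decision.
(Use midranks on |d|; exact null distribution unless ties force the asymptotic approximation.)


Step 1: Drop any zero differences (none here) and take |d_i|.
|d| = [5, 7, 5, 7, 3, 4, 6]
Step 2: Midrank |d_i| (ties get averaged ranks).
ranks: |5|->3.5, |7|->6.5, |5|->3.5, |7|->6.5, |3|->1, |4|->2, |6|->5
Step 3: Attach original signs; sum ranks with positive sign and with negative sign.
W+ = 3.5 + 6.5 + 3.5 + 6.5 + 5 = 25
W- = 1 + 2 = 3
(Check: W+ + W- = 28 should equal n(n+1)/2 = 28.)
Step 4: Test statistic W = min(W+, W-) = 3.
Step 5: Ties in |d|, so use the tie-corrected normal approximation.
        E[W] = n(n+1)/4 = 7*8/4 = 14.
        Tie groups: |d|=5 (t=2), |d|=7 (t=2); sum(t^3 - t) = 12.
        Var[W] = n(n+1)(2n+1)/24 - sum(t^3-t)/48 = 840/24 - 12/48 = 34.75.
        z = (W - E[W]) / sqrt(Var[W]) = (3 - 14) / 5.8949 = -1.8660.
        Two-sided p = 2*Phi(z) = 0.062039.
Step 6: alpha = 0.05. fail to reject H0.

W+ = 25, W- = 3, W = min = 3, p = 0.062039, fail to reject H0.


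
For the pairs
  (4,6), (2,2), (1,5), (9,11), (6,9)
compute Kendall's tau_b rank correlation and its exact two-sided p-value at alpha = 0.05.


Step 1: Enumerate the 10 unordered pairs (i,j) with i<j and classify each by sign(x_j-x_i) * sign(y_j-y_i).
  (1,2):dx=-2,dy=-4->C; (1,3):dx=-3,dy=-1->C; (1,4):dx=+5,dy=+5->C; (1,5):dx=+2,dy=+3->C
  (2,3):dx=-1,dy=+3->D; (2,4):dx=+7,dy=+9->C; (2,5):dx=+4,dy=+7->C; (3,4):dx=+8,dy=+6->C
  (3,5):dx=+5,dy=+4->C; (4,5):dx=-3,dy=-2->C
Step 2: C = 9, D = 1, total pairs = 10.
Step 3: tau = (C - D)/(n(n-1)/2) = (9 - 1)/10 = 0.800000.
Step 4: Exact two-sided p-value (enumerate n! = 120 permutations of y under H0): p = 0.083333.
Step 5: alpha = 0.05. fail to reject H0.

tau_b = 0.8000 (C=9, D=1), p = 0.083333, fail to reject H0.


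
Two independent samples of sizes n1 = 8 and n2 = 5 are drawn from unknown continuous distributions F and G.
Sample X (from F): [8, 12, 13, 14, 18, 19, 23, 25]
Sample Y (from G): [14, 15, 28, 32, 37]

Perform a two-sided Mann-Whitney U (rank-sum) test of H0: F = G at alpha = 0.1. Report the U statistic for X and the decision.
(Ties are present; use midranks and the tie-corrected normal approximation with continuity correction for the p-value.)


Step 1: Combine and sort all 13 observations; assign midranks.
sorted (value, group): (8,X), (12,X), (13,X), (14,X), (14,Y), (15,Y), (18,X), (19,X), (23,X), (25,X), (28,Y), (32,Y), (37,Y)
ranks: 8->1, 12->2, 13->3, 14->4.5, 14->4.5, 15->6, 18->7, 19->8, 23->9, 25->10, 28->11, 32->12, 37->13
Step 2: Rank sum for X: R1 = 1 + 2 + 3 + 4.5 + 7 + 8 + 9 + 10 = 44.5.
Step 3: U_X = R1 - n1(n1+1)/2 = 44.5 - 8*9/2 = 44.5 - 36 = 8.5.
       U_Y = n1*n2 - U_X = 40 - 8.5 = 31.5.
Step 4: Ties are present, so use the tie-corrected normal approximation (with continuity correction) for the p-value.
Step 5: p-value = 0.106864; compare to alpha = 0.1. fail to reject H0.

U_X = 8.5, p = 0.106864, fail to reject H0 at alpha = 0.1.


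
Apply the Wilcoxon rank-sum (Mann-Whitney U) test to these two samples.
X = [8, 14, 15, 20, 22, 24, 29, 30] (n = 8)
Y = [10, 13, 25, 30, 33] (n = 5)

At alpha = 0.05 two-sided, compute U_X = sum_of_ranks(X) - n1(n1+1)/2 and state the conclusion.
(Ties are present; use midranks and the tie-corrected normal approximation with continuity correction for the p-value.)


Step 1: Combine and sort all 13 observations; assign midranks.
sorted (value, group): (8,X), (10,Y), (13,Y), (14,X), (15,X), (20,X), (22,X), (24,X), (25,Y), (29,X), (30,X), (30,Y), (33,Y)
ranks: 8->1, 10->2, 13->3, 14->4, 15->5, 20->6, 22->7, 24->8, 25->9, 29->10, 30->11.5, 30->11.5, 33->13
Step 2: Rank sum for X: R1 = 1 + 4 + 5 + 6 + 7 + 8 + 10 + 11.5 = 52.5.
Step 3: U_X = R1 - n1(n1+1)/2 = 52.5 - 8*9/2 = 52.5 - 36 = 16.5.
       U_Y = n1*n2 - U_X = 40 - 16.5 = 23.5.
Step 4: Ties are present, so use the tie-corrected normal approximation (with continuity correction) for the p-value.
Step 5: p-value = 0.660111; compare to alpha = 0.05. fail to reject H0.

U_X = 16.5, p = 0.660111, fail to reject H0 at alpha = 0.05.


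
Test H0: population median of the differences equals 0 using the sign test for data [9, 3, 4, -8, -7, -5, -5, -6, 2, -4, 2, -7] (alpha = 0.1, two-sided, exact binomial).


Step 1: Discard zero differences. Original n = 12; n_eff = number of nonzero differences = 12.
Nonzero differences (with sign): +9, +3, +4, -8, -7, -5, -5, -6, +2, -4, +2, -7
Step 2: Count signs: positive = 5, negative = 7.
Step 3: Under H0: P(positive) = 0.5, so the number of positives S ~ Bin(12, 0.5).
Step 4: Two-sided exact p-value = sum of Bin(12,0.5) probabilities at or below the observed probability = 0.774414.
Step 5: alpha = 0.1. fail to reject H0.

n_eff = 12, pos = 5, neg = 7, p = 0.774414, fail to reject H0.


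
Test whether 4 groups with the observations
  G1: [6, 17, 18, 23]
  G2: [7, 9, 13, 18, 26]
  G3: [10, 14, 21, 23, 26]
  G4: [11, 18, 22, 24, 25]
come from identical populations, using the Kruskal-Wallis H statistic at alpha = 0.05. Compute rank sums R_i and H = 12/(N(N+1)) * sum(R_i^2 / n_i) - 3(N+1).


Step 1: Combine all N = 19 observations and assign midranks.
sorted (value, group, rank): (6,G1,1), (7,G2,2), (9,G2,3), (10,G3,4), (11,G4,5), (13,G2,6), (14,G3,7), (17,G1,8), (18,G1,10), (18,G2,10), (18,G4,10), (21,G3,12), (22,G4,13), (23,G1,14.5), (23,G3,14.5), (24,G4,16), (25,G4,17), (26,G2,18.5), (26,G3,18.5)
Step 2: Sum ranks within each group.
R_1 = 33.5 (n_1 = 4)
R_2 = 39.5 (n_2 = 5)
R_3 = 56 (n_3 = 5)
R_4 = 61 (n_4 = 5)
Step 3: H = 12/(N(N+1)) * sum(R_i^2/n_i) - 3(N+1)
     = 12/(19*20) * (33.5^2/4 + 39.5^2/5 + 56^2/5 + 61^2/5) - 3*20
     = 0.031579 * 1964.01 - 60
     = 2.021447.
Step 4: Ties present; correction factor C = 1 - 36/(19^3 - 19) = 0.994737. Corrected H = 2.021447 / 0.994737 = 2.032143.
Step 5: Under H0, H ~ chi^2(3); p-value = 0.565762.
Step 6: alpha = 0.05. fail to reject H0.

H = 2.0321, df = 3, p = 0.565762, fail to reject H0.


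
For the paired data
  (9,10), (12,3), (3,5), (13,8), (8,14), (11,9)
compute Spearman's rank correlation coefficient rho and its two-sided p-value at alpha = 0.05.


Step 1: Rank x and y separately (midranks; no ties here).
rank(x): 9->3, 12->5, 3->1, 13->6, 8->2, 11->4
rank(y): 10->5, 3->1, 5->2, 8->3, 14->6, 9->4
Step 2: d_i = R_x(i) - R_y(i); compute d_i^2.
  (3-5)^2=4, (5-1)^2=16, (1-2)^2=1, (6-3)^2=9, (2-6)^2=16, (4-4)^2=0
sum(d^2) = 46.
Step 3: rho = 1 - 6*46 / (6*(6^2 - 1)) = 1 - 276/210 = -0.314286.
Step 4: Under H0, t = rho * sqrt((n-2)/(1-rho^2)) = -0.6621 ~ t(4).
Step 5: Two-sided p-value from the t-distribution with 4 df = 0.544093.
Step 6: alpha = 0.05. fail to reject H0.

rho = -0.3143, p = 0.544093, fail to reject H0 at alpha = 0.05.


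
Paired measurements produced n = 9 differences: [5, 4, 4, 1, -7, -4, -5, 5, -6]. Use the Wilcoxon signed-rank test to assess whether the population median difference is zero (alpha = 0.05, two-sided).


Step 1: Drop any zero differences (none here) and take |d_i|.
|d| = [5, 4, 4, 1, 7, 4, 5, 5, 6]
Step 2: Midrank |d_i| (ties get averaged ranks).
ranks: |5|->6, |4|->3, |4|->3, |1|->1, |7|->9, |4|->3, |5|->6, |5|->6, |6|->8
Step 3: Attach original signs; sum ranks with positive sign and with negative sign.
W+ = 6 + 3 + 3 + 1 + 6 = 19
W- = 9 + 3 + 6 + 8 = 26
(Check: W+ + W- = 45 should equal n(n+1)/2 = 45.)
Step 4: Test statistic W = min(W+, W-) = 19.
Step 5: Ties in |d|, so use the tie-corrected normal approximation.
        E[W] = n(n+1)/4 = 9*10/4 = 22.5.
        Tie groups: |d|=4 (t=3), |d|=5 (t=3); sum(t^3 - t) = 48.
        Var[W] = n(n+1)(2n+1)/24 - sum(t^3-t)/48 = 1710/24 - 48/48 = 70.25.
        z = (W - E[W]) / sqrt(Var[W]) = (19 - 22.5) / 8.3815 = -0.4176.
        Two-sided p = 2*Phi(z) = 0.676251.
Step 6: alpha = 0.05. fail to reject H0.

W+ = 19, W- = 26, W = min = 19, p = 0.676251, fail to reject H0.


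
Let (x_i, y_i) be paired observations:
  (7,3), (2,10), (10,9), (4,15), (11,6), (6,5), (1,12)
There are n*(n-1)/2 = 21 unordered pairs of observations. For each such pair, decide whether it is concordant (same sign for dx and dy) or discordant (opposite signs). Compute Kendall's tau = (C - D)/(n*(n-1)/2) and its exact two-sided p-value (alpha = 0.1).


Step 1: Enumerate the 21 unordered pairs (i,j) with i<j and classify each by sign(x_j-x_i) * sign(y_j-y_i).
  (1,2):dx=-5,dy=+7->D; (1,3):dx=+3,dy=+6->C; (1,4):dx=-3,dy=+12->D; (1,5):dx=+4,dy=+3->C
  (1,6):dx=-1,dy=+2->D; (1,7):dx=-6,dy=+9->D; (2,3):dx=+8,dy=-1->D; (2,4):dx=+2,dy=+5->C
  (2,5):dx=+9,dy=-4->D; (2,6):dx=+4,dy=-5->D; (2,7):dx=-1,dy=+2->D; (3,4):dx=-6,dy=+6->D
  (3,5):dx=+1,dy=-3->D; (3,6):dx=-4,dy=-4->C; (3,7):dx=-9,dy=+3->D; (4,5):dx=+7,dy=-9->D
  (4,6):dx=+2,dy=-10->D; (4,7):dx=-3,dy=-3->C; (5,6):dx=-5,dy=-1->C; (5,7):dx=-10,dy=+6->D
  (6,7):dx=-5,dy=+7->D
Step 2: C = 6, D = 15, total pairs = 21.
Step 3: tau = (C - D)/(n(n-1)/2) = (6 - 15)/21 = -0.428571.
Step 4: Exact two-sided p-value (enumerate n! = 5040 permutations of y under H0): p = 0.238889.
Step 5: alpha = 0.1. fail to reject H0.

tau_b = -0.4286 (C=6, D=15), p = 0.238889, fail to reject H0.


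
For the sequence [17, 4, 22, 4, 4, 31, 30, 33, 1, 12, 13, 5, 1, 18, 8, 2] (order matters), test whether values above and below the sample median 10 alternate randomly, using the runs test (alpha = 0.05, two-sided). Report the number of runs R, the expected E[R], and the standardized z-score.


Step 1: Compute median = 10; label A = above, B = below.
Labels in order: ABABBAAABAABBABB  (n_A = 8, n_B = 8)
Step 2: Count runs R = 10.
Step 3: Under H0 (random ordering), E[R] = 2*n_A*n_B/(n_A+n_B) + 1 = 2*8*8/16 + 1 = 9.0000.
        Var[R] = 2*n_A*n_B*(2*n_A*n_B - n_A - n_B) / ((n_A+n_B)^2 * (n_A+n_B-1)) = 14336/3840 = 3.7333.
        SD[R] = 1.9322.
Step 4: Continuity-corrected z = (R - 0.5 - E[R]) / SD[R] = (10 - 0.5 - 9.0000) / 1.9322 = 0.2588.
Step 5: Two-sided p-value via normal approximation = 2*(1 - Phi(|z|)) = 0.795809.
Step 6: alpha = 0.05. fail to reject H0.

R = 10, z = 0.2588, p = 0.795809, fail to reject H0.


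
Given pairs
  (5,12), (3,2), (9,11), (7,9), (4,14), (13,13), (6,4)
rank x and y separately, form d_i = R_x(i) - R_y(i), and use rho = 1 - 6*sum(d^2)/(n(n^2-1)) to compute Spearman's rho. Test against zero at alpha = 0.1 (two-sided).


Step 1: Rank x and y separately (midranks; no ties here).
rank(x): 5->3, 3->1, 9->6, 7->5, 4->2, 13->7, 6->4
rank(y): 12->5, 2->1, 11->4, 9->3, 14->7, 13->6, 4->2
Step 2: d_i = R_x(i) - R_y(i); compute d_i^2.
  (3-5)^2=4, (1-1)^2=0, (6-4)^2=4, (5-3)^2=4, (2-7)^2=25, (7-6)^2=1, (4-2)^2=4
sum(d^2) = 42.
Step 3: rho = 1 - 6*42 / (7*(7^2 - 1)) = 1 - 252/336 = 0.250000.
Step 4: Under H0, t = rho * sqrt((n-2)/(1-rho^2)) = 0.5774 ~ t(5).
Step 5: Two-sided p-value from the t-distribution with 5 df = 0.588724.
Step 6: alpha = 0.1. fail to reject H0.

rho = 0.2500, p = 0.588724, fail to reject H0 at alpha = 0.1.


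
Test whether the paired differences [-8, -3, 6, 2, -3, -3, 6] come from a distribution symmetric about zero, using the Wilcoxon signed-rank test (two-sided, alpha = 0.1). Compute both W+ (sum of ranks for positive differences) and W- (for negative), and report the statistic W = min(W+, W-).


Step 1: Drop any zero differences (none here) and take |d_i|.
|d| = [8, 3, 6, 2, 3, 3, 6]
Step 2: Midrank |d_i| (ties get averaged ranks).
ranks: |8|->7, |3|->3, |6|->5.5, |2|->1, |3|->3, |3|->3, |6|->5.5
Step 3: Attach original signs; sum ranks with positive sign and with negative sign.
W+ = 5.5 + 1 + 5.5 = 12
W- = 7 + 3 + 3 + 3 = 16
(Check: W+ + W- = 28 should equal n(n+1)/2 = 28.)
Step 4: Test statistic W = min(W+, W-) = 12.
Step 5: Ties in |d|, so use the tie-corrected normal approximation.
        E[W] = n(n+1)/4 = 7*8/4 = 14.
        Tie groups: |d|=3 (t=3), |d|=6 (t=2); sum(t^3 - t) = 30.
        Var[W] = n(n+1)(2n+1)/24 - sum(t^3-t)/48 = 840/24 - 30/48 = 34.375.
        z = (W - E[W]) / sqrt(Var[W]) = (12 - 14) / 5.8630 = -0.3411.
        Two-sided p = 2*Phi(z) = 0.733012.
Step 6: alpha = 0.1. fail to reject H0.

W+ = 12, W- = 16, W = min = 12, p = 0.733012, fail to reject H0.


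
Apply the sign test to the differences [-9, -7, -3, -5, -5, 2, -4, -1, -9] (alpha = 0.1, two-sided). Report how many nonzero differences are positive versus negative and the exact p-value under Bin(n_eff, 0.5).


Step 1: Discard zero differences. Original n = 9; n_eff = number of nonzero differences = 9.
Nonzero differences (with sign): -9, -7, -3, -5, -5, +2, -4, -1, -9
Step 2: Count signs: positive = 1, negative = 8.
Step 3: Under H0: P(positive) = 0.5, so the number of positives S ~ Bin(9, 0.5).
Step 4: Two-sided exact p-value = sum of Bin(9,0.5) probabilities at or below the observed probability = 0.039062.
Step 5: alpha = 0.1. reject H0.

n_eff = 9, pos = 1, neg = 8, p = 0.039062, reject H0.


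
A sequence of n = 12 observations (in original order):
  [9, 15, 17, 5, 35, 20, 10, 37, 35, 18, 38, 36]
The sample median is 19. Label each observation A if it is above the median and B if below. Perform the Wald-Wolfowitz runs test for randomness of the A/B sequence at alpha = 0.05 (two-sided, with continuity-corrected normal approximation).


Step 1: Compute median = 19; label A = above, B = below.
Labels in order: BBBBAABAABAA  (n_A = 6, n_B = 6)
Step 2: Count runs R = 6.
Step 3: Under H0 (random ordering), E[R] = 2*n_A*n_B/(n_A+n_B) + 1 = 2*6*6/12 + 1 = 7.0000.
        Var[R] = 2*n_A*n_B*(2*n_A*n_B - n_A - n_B) / ((n_A+n_B)^2 * (n_A+n_B-1)) = 4320/1584 = 2.7273.
        SD[R] = 1.6514.
Step 4: Continuity-corrected z = (R + 0.5 - E[R]) / SD[R] = (6 + 0.5 - 7.0000) / 1.6514 = -0.3028.
Step 5: Two-sided p-value via normal approximation = 2*(1 - Phi(|z|)) = 0.762069.
Step 6: alpha = 0.05. fail to reject H0.

R = 6, z = -0.3028, p = 0.762069, fail to reject H0.


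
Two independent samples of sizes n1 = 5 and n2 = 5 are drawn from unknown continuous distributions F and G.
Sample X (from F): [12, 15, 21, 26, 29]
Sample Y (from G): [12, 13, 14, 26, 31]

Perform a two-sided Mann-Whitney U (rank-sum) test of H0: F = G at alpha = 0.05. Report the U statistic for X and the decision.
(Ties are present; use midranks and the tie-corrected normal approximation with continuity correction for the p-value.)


Step 1: Combine and sort all 10 observations; assign midranks.
sorted (value, group): (12,X), (12,Y), (13,Y), (14,Y), (15,X), (21,X), (26,X), (26,Y), (29,X), (31,Y)
ranks: 12->1.5, 12->1.5, 13->3, 14->4, 15->5, 21->6, 26->7.5, 26->7.5, 29->9, 31->10
Step 2: Rank sum for X: R1 = 1.5 + 5 + 6 + 7.5 + 9 = 29.
Step 3: U_X = R1 - n1(n1+1)/2 = 29 - 5*6/2 = 29 - 15 = 14.
       U_Y = n1*n2 - U_X = 25 - 14 = 11.
Step 4: Ties are present, so use the tie-corrected normal approximation (with continuity correction) for the p-value.
Step 5: p-value = 0.833534; compare to alpha = 0.05. fail to reject H0.

U_X = 14, p = 0.833534, fail to reject H0 at alpha = 0.05.


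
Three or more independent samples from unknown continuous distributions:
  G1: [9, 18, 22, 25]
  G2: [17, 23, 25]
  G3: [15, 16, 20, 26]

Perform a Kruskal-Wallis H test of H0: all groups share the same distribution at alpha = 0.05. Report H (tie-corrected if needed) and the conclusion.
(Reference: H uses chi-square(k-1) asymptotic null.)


Step 1: Combine all N = 11 observations and assign midranks.
sorted (value, group, rank): (9,G1,1), (15,G3,2), (16,G3,3), (17,G2,4), (18,G1,5), (20,G3,6), (22,G1,7), (23,G2,8), (25,G1,9.5), (25,G2,9.5), (26,G3,11)
Step 2: Sum ranks within each group.
R_1 = 22.5 (n_1 = 4)
R_2 = 21.5 (n_2 = 3)
R_3 = 22 (n_3 = 4)
Step 3: H = 12/(N(N+1)) * sum(R_i^2/n_i) - 3(N+1)
     = 12/(11*12) * (22.5^2/4 + 21.5^2/3 + 22^2/4) - 3*12
     = 0.090909 * 401.646 - 36
     = 0.513258.
Step 4: Ties present; correction factor C = 1 - 6/(11^3 - 11) = 0.995455. Corrected H = 0.513258 / 0.995455 = 0.515601.
Step 5: Under H0, H ~ chi^2(2); p-value = 0.772749.
Step 6: alpha = 0.05. fail to reject H0.

H = 0.5156, df = 2, p = 0.772749, fail to reject H0.
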